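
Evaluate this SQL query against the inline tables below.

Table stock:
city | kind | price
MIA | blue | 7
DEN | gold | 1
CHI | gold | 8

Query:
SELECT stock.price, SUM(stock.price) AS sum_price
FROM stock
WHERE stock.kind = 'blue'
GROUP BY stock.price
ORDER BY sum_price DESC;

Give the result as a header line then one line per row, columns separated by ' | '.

== RESULT ==
stock.price | sum_price
7 | 7

Derivation:
After WHERE (1 rows):
stock.city | stock.kind | stock.price
MIA | blue | 7
After GROUP BY (1 rows):
stock.price | sum_price
7 | 7
After ORDER BY (1 rows):
stock.price | sum_price
7 | 7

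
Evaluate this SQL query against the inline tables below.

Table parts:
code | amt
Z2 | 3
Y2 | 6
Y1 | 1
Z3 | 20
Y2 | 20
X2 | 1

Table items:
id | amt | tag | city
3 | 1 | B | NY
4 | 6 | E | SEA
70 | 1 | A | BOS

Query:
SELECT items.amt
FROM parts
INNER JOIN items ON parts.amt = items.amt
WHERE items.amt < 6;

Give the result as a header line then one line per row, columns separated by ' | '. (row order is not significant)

After JOIN items (5 rows):
parts.code | parts.amt | items.id | items.amt | items.tag | items.city
Y2 | 6 | 4 | 6 | E | SEA
Y1 | 1 | 3 | 1 | B | NY
Y1 | 1 | 70 | 1 | A | BOS
X2 | 1 | 3 | 1 | B | NY
X2 | 1 | 70 | 1 | A | BOS
After WHERE (4 rows):
parts.code | parts.amt | items.id | items.amt | items.tag | items.city
Y1 | 1 | 3 | 1 | B | NY
Y1 | 1 | 70 | 1 | A | BOS
X2 | 1 | 3 | 1 | B | NY
X2 | 1 | 70 | 1 | A | BOS
After SELECT (4 rows):
items.amt
1
1
1
1

== RESULT ==
items.amt
1
1
1
1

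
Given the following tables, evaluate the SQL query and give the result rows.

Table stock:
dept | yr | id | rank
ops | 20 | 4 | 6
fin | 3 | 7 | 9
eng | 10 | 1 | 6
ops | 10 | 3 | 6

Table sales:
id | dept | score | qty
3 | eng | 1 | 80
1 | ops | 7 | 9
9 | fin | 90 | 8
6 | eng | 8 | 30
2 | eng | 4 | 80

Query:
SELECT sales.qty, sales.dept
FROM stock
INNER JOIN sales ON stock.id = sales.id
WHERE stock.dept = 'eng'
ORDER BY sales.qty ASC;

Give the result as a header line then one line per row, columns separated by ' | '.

After JOIN sales (2 rows):
stock.dept | stock.yr | stock.id | stock.rank | sales.id | sales.dept | sales.score | sales.qty
eng | 10 | 1 | 6 | 1 | ops | 7 | 9
ops | 10 | 3 | 6 | 3 | eng | 1 | 80
After WHERE (1 rows):
stock.dept | stock.yr | stock.id | stock.rank | sales.id | sales.dept | sales.score | sales.qty
eng | 10 | 1 | 6 | 1 | ops | 7 | 9
After SELECT (1 rows):
sales.qty | sales.dept
9 | ops
After ORDER BY (1 rows):
sales.qty | sales.dept
9 | ops

== RESULT ==
sales.qty | sales.dept
9 | ops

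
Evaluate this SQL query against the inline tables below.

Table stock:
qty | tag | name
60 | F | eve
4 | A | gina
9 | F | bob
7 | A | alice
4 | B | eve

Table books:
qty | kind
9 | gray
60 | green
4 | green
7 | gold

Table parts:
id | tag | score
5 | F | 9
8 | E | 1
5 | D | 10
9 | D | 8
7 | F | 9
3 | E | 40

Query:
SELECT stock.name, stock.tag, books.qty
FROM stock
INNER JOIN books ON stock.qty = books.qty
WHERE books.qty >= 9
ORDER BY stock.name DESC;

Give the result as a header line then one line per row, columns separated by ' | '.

After JOIN books (5 rows):
stock.qty | stock.tag | stock.name | books.qty | books.kind
60 | F | eve | 60 | green
4 | A | gina | 4 | green
9 | F | bob | 9 | gray
7 | A | alice | 7 | gold
4 | B | eve | 4 | green
After WHERE (2 rows):
stock.qty | stock.tag | stock.name | books.qty | books.kind
60 | F | eve | 60 | green
9 | F | bob | 9 | gray
After SELECT (2 rows):
stock.name | stock.tag | books.qty
eve | F | 60
bob | F | 9
After ORDER BY (2 rows):
stock.name | stock.tag | books.qty
eve | F | 60
bob | F | 9

== RESULT ==
stock.name | stock.tag | books.qty
eve | F | 60
bob | F | 9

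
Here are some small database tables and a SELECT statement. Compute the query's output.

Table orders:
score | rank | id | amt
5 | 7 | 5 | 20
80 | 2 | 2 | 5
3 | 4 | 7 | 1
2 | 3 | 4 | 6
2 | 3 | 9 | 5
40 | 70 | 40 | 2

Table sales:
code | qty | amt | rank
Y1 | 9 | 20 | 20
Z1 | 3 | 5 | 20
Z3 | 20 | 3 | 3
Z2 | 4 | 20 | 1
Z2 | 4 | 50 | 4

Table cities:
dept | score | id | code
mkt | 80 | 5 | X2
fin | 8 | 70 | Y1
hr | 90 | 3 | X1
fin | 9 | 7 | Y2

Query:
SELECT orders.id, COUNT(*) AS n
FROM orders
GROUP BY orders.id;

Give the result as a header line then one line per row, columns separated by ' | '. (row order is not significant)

== RESULT ==
orders.id | n
5 | 1
2 | 1
7 | 1
4 | 1
9 | 1
40 | 1

Derivation:
After GROUP BY (6 rows):
orders.id | n
5 | 1
2 | 1
7 | 1
4 | 1
9 | 1
40 | 1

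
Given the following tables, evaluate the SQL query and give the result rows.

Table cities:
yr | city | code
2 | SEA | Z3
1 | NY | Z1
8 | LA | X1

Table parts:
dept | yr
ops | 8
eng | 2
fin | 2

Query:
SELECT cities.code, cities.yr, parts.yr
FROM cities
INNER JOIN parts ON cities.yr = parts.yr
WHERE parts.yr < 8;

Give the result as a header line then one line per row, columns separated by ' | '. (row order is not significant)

After JOIN parts (3 rows):
cities.yr | cities.city | cities.code | parts.dept | parts.yr
2 | SEA | Z3 | eng | 2
2 | SEA | Z3 | fin | 2
8 | LA | X1 | ops | 8
After WHERE (2 rows):
cities.yr | cities.city | cities.code | parts.dept | parts.yr
2 | SEA | Z3 | eng | 2
2 | SEA | Z3 | fin | 2
After SELECT (2 rows):
cities.code | cities.yr | parts.yr
Z3 | 2 | 2
Z3 | 2 | 2

== RESULT ==
cities.code | cities.yr | parts.yr
Z3 | 2 | 2
Z3 | 2 | 2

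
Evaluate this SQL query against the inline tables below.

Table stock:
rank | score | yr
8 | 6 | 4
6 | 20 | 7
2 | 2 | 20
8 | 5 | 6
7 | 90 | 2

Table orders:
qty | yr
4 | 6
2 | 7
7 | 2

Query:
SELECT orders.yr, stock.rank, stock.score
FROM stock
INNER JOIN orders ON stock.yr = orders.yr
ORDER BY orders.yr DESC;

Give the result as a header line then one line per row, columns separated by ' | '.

After JOIN orders (3 rows):
stock.rank | stock.score | stock.yr | orders.qty | orders.yr
6 | 20 | 7 | 2 | 7
8 | 5 | 6 | 4 | 6
7 | 90 | 2 | 7 | 2
After SELECT (3 rows):
orders.yr | stock.rank | stock.score
7 | 6 | 20
6 | 8 | 5
2 | 7 | 90
After ORDER BY (3 rows):
orders.yr | stock.rank | stock.score
7 | 6 | 20
6 | 8 | 5
2 | 7 | 90

== RESULT ==
orders.yr | stock.rank | stock.score
7 | 6 | 20
6 | 8 | 5
2 | 7 | 90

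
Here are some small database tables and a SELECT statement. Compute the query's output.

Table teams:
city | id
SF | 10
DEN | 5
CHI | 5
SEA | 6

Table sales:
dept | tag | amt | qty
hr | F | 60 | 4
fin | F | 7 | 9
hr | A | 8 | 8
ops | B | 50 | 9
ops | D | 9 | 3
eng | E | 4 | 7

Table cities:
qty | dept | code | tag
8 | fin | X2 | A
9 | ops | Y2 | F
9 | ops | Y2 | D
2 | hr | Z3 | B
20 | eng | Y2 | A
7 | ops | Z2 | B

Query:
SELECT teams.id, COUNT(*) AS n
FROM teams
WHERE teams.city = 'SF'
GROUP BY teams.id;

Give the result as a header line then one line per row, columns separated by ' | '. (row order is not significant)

After WHERE (1 rows):
teams.city | teams.id
SF | 10
After GROUP BY (1 rows):
teams.id | n
10 | 1

== RESULT ==
teams.id | n
10 | 1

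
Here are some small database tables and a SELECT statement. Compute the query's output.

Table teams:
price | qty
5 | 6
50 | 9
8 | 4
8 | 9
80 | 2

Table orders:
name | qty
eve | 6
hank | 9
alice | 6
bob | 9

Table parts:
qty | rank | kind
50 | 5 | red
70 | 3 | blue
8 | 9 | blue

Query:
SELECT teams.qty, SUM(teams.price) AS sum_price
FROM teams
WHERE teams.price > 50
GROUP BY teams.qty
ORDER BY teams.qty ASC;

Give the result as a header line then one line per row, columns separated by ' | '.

== RESULT ==
teams.qty | sum_price
2 | 80

Derivation:
After WHERE (1 rows):
teams.price | teams.qty
80 | 2
After GROUP BY (1 rows):
teams.qty | sum_price
2 | 80
After ORDER BY (1 rows):
teams.qty | sum_price
2 | 80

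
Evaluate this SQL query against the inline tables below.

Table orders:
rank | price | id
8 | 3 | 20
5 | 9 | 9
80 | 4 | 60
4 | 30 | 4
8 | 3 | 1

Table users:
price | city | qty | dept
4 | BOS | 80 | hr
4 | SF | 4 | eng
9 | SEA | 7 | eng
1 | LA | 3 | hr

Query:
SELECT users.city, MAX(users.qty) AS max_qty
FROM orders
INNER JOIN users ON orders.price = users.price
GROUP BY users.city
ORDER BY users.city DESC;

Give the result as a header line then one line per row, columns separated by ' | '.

After JOIN users (3 rows):
orders.rank | orders.price | orders.id | users.price | users.city | users.qty | users.dept
5 | 9 | 9 | 9 | SEA | 7 | eng
80 | 4 | 60 | 4 | BOS | 80 | hr
80 | 4 | 60 | 4 | SF | 4 | eng
After GROUP BY (3 rows):
users.city | max_qty
SEA | 7
BOS | 80
SF | 4
After ORDER BY (3 rows):
users.city | max_qty
SF | 4
SEA | 7
BOS | 80

== RESULT ==
users.city | max_qty
SF | 4
SEA | 7
BOS | 80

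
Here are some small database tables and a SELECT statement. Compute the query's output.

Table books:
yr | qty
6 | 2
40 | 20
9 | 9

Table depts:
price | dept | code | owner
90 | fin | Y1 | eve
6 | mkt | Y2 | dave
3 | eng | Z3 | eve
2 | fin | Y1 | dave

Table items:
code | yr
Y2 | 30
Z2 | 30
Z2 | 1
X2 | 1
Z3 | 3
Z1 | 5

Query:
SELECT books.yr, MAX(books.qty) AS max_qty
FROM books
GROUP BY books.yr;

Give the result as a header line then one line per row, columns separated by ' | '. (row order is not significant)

== RESULT ==
books.yr | max_qty
6 | 2
40 | 20
9 | 9

Derivation:
After GROUP BY (3 rows):
books.yr | max_qty
6 | 2
40 | 20
9 | 9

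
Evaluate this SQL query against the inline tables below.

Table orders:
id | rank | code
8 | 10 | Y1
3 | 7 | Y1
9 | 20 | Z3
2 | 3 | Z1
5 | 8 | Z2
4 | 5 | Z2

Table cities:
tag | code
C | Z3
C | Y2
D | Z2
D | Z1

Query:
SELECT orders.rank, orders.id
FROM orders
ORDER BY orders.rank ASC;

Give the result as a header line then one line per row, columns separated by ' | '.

After SELECT (6 rows):
orders.rank | orders.id
10 | 8
7 | 3
20 | 9
3 | 2
8 | 5
5 | 4
After ORDER BY (6 rows):
orders.rank | orders.id
3 | 2
5 | 4
7 | 3
8 | 5
10 | 8
20 | 9

== RESULT ==
orders.rank | orders.id
3 | 2
5 | 4
7 | 3
8 | 5
10 | 8
20 | 9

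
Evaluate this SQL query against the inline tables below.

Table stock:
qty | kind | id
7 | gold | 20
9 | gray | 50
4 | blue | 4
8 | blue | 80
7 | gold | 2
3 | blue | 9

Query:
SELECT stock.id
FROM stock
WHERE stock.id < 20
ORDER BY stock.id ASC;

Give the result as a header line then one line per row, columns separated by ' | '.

== RESULT ==
stock.id
2
4
9

Derivation:
After WHERE (3 rows):
stock.qty | stock.kind | stock.id
4 | blue | 4
7 | gold | 2
3 | blue | 9
After SELECT (3 rows):
stock.id
4
2
9
After ORDER BY (3 rows):
stock.id
2
4
9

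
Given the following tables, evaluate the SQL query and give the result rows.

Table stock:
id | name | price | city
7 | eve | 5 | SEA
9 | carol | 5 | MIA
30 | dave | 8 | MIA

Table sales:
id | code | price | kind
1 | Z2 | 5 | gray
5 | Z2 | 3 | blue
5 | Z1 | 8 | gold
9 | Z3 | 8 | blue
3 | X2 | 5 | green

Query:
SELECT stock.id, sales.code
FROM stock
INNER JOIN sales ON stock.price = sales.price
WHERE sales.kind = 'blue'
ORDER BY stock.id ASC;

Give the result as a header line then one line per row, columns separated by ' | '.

After JOIN sales (6 rows):
stock.id | stock.name | stock.price | stock.city | sales.id | sales.code | sales.price | sales.kind
7 | eve | 5 | SEA | 1 | Z2 | 5 | gray
7 | eve | 5 | SEA | 3 | X2 | 5 | green
9 | carol | 5 | MIA | 1 | Z2 | 5 | gray
9 | carol | 5 | MIA | 3 | X2 | 5 | green
30 | dave | 8 | MIA | 5 | Z1 | 8 | gold
30 | dave | 8 | MIA | 9 | Z3 | 8 | blue
After WHERE (1 rows):
stock.id | stock.name | stock.price | stock.city | sales.id | sales.code | sales.price | sales.kind
30 | dave | 8 | MIA | 9 | Z3 | 8 | blue
After SELECT (1 rows):
stock.id | sales.code
30 | Z3
After ORDER BY (1 rows):
stock.id | sales.code
30 | Z3

== RESULT ==
stock.id | sales.code
30 | Z3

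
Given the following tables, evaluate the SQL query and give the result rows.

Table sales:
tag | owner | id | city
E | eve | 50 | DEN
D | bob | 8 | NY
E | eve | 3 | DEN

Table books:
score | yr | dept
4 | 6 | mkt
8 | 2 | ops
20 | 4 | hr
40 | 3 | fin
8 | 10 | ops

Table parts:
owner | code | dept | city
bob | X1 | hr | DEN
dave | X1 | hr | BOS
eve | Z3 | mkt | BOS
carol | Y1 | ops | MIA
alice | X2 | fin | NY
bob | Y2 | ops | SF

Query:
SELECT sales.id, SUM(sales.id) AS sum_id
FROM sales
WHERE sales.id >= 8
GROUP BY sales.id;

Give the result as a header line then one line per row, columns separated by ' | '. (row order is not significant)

After WHERE (2 rows):
sales.tag | sales.owner | sales.id | sales.city
E | eve | 50 | DEN
D | bob | 8 | NY
After GROUP BY (2 rows):
sales.id | sum_id
50 | 50
8 | 8

== RESULT ==
sales.id | sum_id
50 | 50
8 | 8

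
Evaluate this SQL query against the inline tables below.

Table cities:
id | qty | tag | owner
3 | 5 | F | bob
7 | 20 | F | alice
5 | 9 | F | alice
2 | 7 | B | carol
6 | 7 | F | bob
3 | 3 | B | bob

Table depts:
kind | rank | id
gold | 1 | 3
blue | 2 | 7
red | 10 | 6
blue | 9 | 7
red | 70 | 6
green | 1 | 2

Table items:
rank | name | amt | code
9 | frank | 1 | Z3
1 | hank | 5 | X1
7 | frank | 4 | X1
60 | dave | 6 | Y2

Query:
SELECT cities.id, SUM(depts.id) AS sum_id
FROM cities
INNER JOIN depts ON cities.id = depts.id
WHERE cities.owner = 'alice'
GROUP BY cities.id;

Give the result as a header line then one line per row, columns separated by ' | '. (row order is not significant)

== RESULT ==
cities.id | sum_id
7 | 14

Derivation:
After JOIN depts (7 rows):
cities.id | cities.qty | cities.tag | cities.owner | depts.kind | depts.rank | depts.id
3 | 5 | F | bob | gold | 1 | 3
7 | 20 | F | alice | blue | 2 | 7
7 | 20 | F | alice | blue | 9 | 7
2 | 7 | B | carol | green | 1 | 2
6 | 7 | F | bob | red | 10 | 6
6 | 7 | F | bob | red | 70 | 6
3 | 3 | B | bob | gold | 1 | 3
After WHERE (2 rows):
cities.id | cities.qty | cities.tag | cities.owner | depts.kind | depts.rank | depts.id
7 | 20 | F | alice | blue | 2 | 7
7 | 20 | F | alice | blue | 9 | 7
After GROUP BY (1 rows):
cities.id | sum_id
7 | 14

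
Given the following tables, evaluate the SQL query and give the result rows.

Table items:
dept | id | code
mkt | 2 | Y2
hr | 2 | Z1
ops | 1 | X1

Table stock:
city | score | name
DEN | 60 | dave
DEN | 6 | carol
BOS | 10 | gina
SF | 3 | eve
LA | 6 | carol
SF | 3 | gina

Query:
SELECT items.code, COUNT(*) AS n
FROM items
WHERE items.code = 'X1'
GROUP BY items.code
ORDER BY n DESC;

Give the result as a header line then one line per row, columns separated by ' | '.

== RESULT ==
items.code | n
X1 | 1

Derivation:
After WHERE (1 rows):
items.dept | items.id | items.code
ops | 1 | X1
After GROUP BY (1 rows):
items.code | n
X1 | 1
After ORDER BY (1 rows):
items.code | n
X1 | 1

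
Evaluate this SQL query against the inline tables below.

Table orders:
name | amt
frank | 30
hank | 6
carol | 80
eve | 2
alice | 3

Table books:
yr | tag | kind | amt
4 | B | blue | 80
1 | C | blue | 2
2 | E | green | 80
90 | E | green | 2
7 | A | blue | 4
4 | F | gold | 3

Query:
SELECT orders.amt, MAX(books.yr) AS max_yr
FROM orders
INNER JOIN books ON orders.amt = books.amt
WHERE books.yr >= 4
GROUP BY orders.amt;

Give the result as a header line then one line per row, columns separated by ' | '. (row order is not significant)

After JOIN books (5 rows):
orders.name | orders.amt | books.yr | books.tag | books.kind | books.amt
carol | 80 | 4 | B | blue | 80
carol | 80 | 2 | E | green | 80
eve | 2 | 1 | C | blue | 2
eve | 2 | 90 | E | green | 2
alice | 3 | 4 | F | gold | 3
After WHERE (3 rows):
orders.name | orders.amt | books.yr | books.tag | books.kind | books.amt
carol | 80 | 4 | B | blue | 80
eve | 2 | 90 | E | green | 2
alice | 3 | 4 | F | gold | 3
After GROUP BY (3 rows):
orders.amt | max_yr
80 | 4
2 | 90
3 | 4

== RESULT ==
orders.amt | max_yr
80 | 4
2 | 90
3 | 4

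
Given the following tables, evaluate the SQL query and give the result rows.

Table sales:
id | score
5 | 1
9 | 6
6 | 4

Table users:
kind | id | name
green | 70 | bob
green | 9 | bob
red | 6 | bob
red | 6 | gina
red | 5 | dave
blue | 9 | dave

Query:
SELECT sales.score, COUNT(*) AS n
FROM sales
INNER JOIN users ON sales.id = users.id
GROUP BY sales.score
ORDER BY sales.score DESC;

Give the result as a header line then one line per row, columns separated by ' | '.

After JOIN users (5 rows):
sales.id | sales.score | users.kind | users.id | users.name
5 | 1 | red | 5 | dave
9 | 6 | green | 9 | bob
9 | 6 | blue | 9 | dave
6 | 4 | red | 6 | bob
6 | 4 | red | 6 | gina
After GROUP BY (3 rows):
sales.score | n
1 | 1
6 | 2
4 | 2
After ORDER BY (3 rows):
sales.score | n
6 | 2
4 | 2
1 | 1

== RESULT ==
sales.score | n
6 | 2
4 | 2
1 | 1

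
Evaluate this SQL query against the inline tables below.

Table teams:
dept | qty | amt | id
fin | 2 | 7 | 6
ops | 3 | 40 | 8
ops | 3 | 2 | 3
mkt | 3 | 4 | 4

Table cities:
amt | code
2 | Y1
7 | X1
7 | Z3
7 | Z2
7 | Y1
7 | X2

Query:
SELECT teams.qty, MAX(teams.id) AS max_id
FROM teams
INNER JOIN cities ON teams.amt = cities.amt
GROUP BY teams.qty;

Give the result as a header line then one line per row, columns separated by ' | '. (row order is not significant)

After JOIN cities (6 rows):
teams.dept | teams.qty | teams.amt | teams.id | cities.amt | cities.code
fin | 2 | 7 | 6 | 7 | X1
fin | 2 | 7 | 6 | 7 | Z3
fin | 2 | 7 | 6 | 7 | Z2
fin | 2 | 7 | 6 | 7 | Y1
fin | 2 | 7 | 6 | 7 | X2
ops | 3 | 2 | 3 | 2 | Y1
After GROUP BY (2 rows):
teams.qty | max_id
2 | 6
3 | 3

== RESULT ==
teams.qty | max_id
2 | 6
3 | 3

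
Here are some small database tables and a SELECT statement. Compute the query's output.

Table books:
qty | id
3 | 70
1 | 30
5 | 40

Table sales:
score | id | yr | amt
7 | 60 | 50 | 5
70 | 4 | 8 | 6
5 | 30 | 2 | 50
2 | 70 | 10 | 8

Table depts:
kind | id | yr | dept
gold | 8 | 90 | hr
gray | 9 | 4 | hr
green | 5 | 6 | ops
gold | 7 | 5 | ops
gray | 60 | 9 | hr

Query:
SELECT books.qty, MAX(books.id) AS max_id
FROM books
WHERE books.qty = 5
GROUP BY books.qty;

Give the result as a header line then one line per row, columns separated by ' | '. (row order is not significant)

== RESULT ==
books.qty | max_id
5 | 40

Derivation:
After WHERE (1 rows):
books.qty | books.id
5 | 40
After GROUP BY (1 rows):
books.qty | max_id
5 | 40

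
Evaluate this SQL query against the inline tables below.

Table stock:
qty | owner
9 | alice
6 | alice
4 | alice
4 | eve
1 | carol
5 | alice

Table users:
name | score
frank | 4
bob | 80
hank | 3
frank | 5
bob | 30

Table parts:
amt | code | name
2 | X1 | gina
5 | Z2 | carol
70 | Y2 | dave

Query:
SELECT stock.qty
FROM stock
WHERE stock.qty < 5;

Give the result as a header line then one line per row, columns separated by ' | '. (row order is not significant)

After WHERE (3 rows):
stock.qty | stock.owner
4 | alice
4 | eve
1 | carol
After SELECT (3 rows):
stock.qty
4
4
1

== RESULT ==
stock.qty
4
4
1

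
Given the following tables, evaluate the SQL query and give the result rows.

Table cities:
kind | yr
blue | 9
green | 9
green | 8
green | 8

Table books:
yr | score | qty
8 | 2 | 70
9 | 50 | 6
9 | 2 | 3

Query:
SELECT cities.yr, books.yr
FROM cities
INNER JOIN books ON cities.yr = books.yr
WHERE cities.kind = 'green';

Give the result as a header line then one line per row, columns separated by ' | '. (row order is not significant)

== RESULT ==
cities.yr | books.yr
9 | 9
9 | 9
8 | 8
8 | 8

Derivation:
After JOIN books (6 rows):
cities.kind | cities.yr | books.yr | books.score | books.qty
blue | 9 | 9 | 50 | 6
blue | 9 | 9 | 2 | 3
green | 9 | 9 | 50 | 6
green | 9 | 9 | 2 | 3
green | 8 | 8 | 2 | 70
green | 8 | 8 | 2 | 70
After WHERE (4 rows):
cities.kind | cities.yr | books.yr | books.score | books.qty
green | 9 | 9 | 50 | 6
green | 9 | 9 | 2 | 3
green | 8 | 8 | 2 | 70
green | 8 | 8 | 2 | 70
After SELECT (4 rows):
cities.yr | books.yr
9 | 9
9 | 9
8 | 8
8 | 8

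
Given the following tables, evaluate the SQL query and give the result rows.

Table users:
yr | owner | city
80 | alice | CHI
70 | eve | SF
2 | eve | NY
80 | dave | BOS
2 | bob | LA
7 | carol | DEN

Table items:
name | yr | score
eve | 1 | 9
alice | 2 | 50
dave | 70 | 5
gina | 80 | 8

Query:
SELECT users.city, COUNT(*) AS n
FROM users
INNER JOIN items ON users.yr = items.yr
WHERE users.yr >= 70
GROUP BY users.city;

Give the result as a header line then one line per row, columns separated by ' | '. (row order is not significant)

== RESULT ==
users.city | n
CHI | 1
SF | 1
BOS | 1

Derivation:
After JOIN items (5 rows):
users.yr | users.owner | users.city | items.name | items.yr | items.score
80 | alice | CHI | gina | 80 | 8
70 | eve | SF | dave | 70 | 5
2 | eve | NY | alice | 2 | 50
80 | dave | BOS | gina | 80 | 8
2 | bob | LA | alice | 2 | 50
After WHERE (3 rows):
users.yr | users.owner | users.city | items.name | items.yr | items.score
80 | alice | CHI | gina | 80 | 8
70 | eve | SF | dave | 70 | 5
80 | dave | BOS | gina | 80 | 8
After GROUP BY (3 rows):
users.city | n
CHI | 1
SF | 1
BOS | 1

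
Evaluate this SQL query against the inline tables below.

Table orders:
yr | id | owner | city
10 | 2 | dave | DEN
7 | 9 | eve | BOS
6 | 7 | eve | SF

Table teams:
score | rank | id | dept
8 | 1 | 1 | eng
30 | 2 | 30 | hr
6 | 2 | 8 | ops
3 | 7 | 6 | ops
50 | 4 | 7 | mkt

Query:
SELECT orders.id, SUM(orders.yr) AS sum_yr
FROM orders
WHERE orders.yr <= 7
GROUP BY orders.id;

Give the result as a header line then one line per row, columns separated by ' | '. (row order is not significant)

== RESULT ==
orders.id | sum_yr
9 | 7
7 | 6

Derivation:
After WHERE (2 rows):
orders.yr | orders.id | orders.owner | orders.city
7 | 9 | eve | BOS
6 | 7 | eve | SF
After GROUP BY (2 rows):
orders.id | sum_yr
9 | 7
7 | 6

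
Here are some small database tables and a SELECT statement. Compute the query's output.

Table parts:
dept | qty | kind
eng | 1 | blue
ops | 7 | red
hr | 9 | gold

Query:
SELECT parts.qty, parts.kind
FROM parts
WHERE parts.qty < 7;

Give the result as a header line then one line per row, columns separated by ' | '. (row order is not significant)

After WHERE (1 rows):
parts.dept | parts.qty | parts.kind
eng | 1 | blue
After SELECT (1 rows):
parts.qty | parts.kind
1 | blue

== RESULT ==
parts.qty | parts.kind
1 | blue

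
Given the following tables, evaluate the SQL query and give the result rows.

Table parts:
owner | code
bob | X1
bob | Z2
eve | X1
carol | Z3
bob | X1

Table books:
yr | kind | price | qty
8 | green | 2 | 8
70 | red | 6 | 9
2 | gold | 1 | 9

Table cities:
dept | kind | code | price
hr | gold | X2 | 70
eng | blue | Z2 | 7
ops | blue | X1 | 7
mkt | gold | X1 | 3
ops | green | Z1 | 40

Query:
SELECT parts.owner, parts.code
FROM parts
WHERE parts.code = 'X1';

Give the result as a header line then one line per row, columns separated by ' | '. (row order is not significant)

After WHERE (3 rows):
parts.owner | parts.code
bob | X1
eve | X1
bob | X1
After SELECT (3 rows):
parts.owner | parts.code
bob | X1
eve | X1
bob | X1

== RESULT ==
parts.owner | parts.code
bob | X1
eve | X1
bob | X1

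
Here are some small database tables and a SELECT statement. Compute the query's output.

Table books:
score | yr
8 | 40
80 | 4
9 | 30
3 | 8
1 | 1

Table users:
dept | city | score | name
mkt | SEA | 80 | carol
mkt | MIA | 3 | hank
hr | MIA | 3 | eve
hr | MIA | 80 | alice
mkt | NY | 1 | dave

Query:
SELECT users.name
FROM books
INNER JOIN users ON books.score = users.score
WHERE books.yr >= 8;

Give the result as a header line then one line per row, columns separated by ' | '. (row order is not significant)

After JOIN users (5 rows):
books.score | books.yr | users.dept | users.city | users.score | users.name
80 | 4 | mkt | SEA | 80 | carol
80 | 4 | hr | MIA | 80 | alice
3 | 8 | mkt | MIA | 3 | hank
3 | 8 | hr | MIA | 3 | eve
1 | 1 | mkt | NY | 1 | dave
After WHERE (2 rows):
books.score | books.yr | users.dept | users.city | users.score | users.name
3 | 8 | mkt | MIA | 3 | hank
3 | 8 | hr | MIA | 3 | eve
After SELECT (2 rows):
users.name
hank
eve

== RESULT ==
users.name
hank
eve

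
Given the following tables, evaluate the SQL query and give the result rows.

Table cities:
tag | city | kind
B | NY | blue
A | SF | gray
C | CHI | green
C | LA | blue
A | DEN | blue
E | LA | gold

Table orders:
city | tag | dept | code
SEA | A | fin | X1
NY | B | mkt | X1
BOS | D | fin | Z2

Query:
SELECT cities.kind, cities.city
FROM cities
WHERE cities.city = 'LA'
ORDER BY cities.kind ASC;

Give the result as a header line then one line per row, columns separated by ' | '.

== RESULT ==
cities.kind | cities.city
blue | LA
gold | LA

Derivation:
After WHERE (2 rows):
cities.tag | cities.city | cities.kind
C | LA | blue
E | LA | gold
After SELECT (2 rows):
cities.kind | cities.city
blue | LA
gold | LA
After ORDER BY (2 rows):
cities.kind | cities.city
blue | LA
gold | LA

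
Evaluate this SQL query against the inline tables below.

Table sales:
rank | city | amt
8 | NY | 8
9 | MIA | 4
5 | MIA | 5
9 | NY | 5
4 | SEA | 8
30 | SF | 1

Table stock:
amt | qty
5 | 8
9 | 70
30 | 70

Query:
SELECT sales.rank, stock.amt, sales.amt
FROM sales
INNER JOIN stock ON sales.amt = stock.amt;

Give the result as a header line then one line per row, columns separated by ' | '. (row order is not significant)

After JOIN stock (2 rows):
sales.rank | sales.city | sales.amt | stock.amt | stock.qty
5 | MIA | 5 | 5 | 8
9 | NY | 5 | 5 | 8
After SELECT (2 rows):
sales.rank | stock.amt | sales.amt
5 | 5 | 5
9 | 5 | 5

== RESULT ==
sales.rank | stock.amt | sales.amt
5 | 5 | 5
9 | 5 | 5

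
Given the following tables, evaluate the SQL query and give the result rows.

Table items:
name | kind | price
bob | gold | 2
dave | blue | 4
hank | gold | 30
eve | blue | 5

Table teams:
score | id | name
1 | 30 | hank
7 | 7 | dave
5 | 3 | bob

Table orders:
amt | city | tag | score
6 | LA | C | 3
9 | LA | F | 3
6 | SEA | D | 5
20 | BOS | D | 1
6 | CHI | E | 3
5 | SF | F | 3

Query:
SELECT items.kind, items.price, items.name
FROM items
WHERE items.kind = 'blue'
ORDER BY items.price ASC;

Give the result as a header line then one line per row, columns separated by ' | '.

After WHERE (2 rows):
items.name | items.kind | items.price
dave | blue | 4
eve | blue | 5
After SELECT (2 rows):
items.kind | items.price | items.name
blue | 4 | dave
blue | 5 | eve
After ORDER BY (2 rows):
items.kind | items.price | items.name
blue | 4 | dave
blue | 5 | eve

== RESULT ==
items.kind | items.price | items.name
blue | 4 | dave
blue | 5 | eve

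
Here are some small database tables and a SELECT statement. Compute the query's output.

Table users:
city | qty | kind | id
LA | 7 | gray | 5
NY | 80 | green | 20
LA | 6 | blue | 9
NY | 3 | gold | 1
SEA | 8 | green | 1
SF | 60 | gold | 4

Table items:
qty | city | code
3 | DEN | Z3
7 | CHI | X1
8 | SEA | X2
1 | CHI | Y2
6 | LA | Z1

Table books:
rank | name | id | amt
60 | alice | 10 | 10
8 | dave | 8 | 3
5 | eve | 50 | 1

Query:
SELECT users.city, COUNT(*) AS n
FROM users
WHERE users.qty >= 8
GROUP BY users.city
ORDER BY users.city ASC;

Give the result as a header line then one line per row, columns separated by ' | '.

After WHERE (3 rows):
users.city | users.qty | users.kind | users.id
NY | 80 | green | 20
SEA | 8 | green | 1
SF | 60 | gold | 4
After GROUP BY (3 rows):
users.city | n
NY | 1
SEA | 1
SF | 1
After ORDER BY (3 rows):
users.city | n
NY | 1
SEA | 1
SF | 1

== RESULT ==
users.city | n
NY | 1
SEA | 1
SF | 1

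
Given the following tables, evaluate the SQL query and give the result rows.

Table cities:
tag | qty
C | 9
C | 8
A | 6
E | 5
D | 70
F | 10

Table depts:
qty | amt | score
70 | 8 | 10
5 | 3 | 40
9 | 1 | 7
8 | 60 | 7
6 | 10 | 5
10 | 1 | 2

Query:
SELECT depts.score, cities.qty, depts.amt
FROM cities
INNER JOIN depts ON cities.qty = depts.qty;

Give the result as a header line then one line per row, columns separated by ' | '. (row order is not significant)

After JOIN depts (6 rows):
cities.tag | cities.qty | depts.qty | depts.amt | depts.score
C | 9 | 9 | 1 | 7
C | 8 | 8 | 60 | 7
A | 6 | 6 | 10 | 5
E | 5 | 5 | 3 | 40
D | 70 | 70 | 8 | 10
F | 10 | 10 | 1 | 2
After SELECT (6 rows):
depts.score | cities.qty | depts.amt
7 | 9 | 1
7 | 8 | 60
5 | 6 | 10
40 | 5 | 3
10 | 70 | 8
2 | 10 | 1

== RESULT ==
depts.score | cities.qty | depts.amt
7 | 9 | 1
7 | 8 | 60
5 | 6 | 10
40 | 5 | 3
10 | 70 | 8
2 | 10 | 1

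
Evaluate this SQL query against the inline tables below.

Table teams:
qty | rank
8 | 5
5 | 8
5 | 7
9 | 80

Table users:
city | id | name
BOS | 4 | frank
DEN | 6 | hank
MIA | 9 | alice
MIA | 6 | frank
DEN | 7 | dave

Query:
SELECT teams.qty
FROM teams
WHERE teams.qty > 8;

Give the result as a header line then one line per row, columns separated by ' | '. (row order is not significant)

== RESULT ==
teams.qty
9

Derivation:
After WHERE (1 rows):
teams.qty | teams.rank
9 | 80
After SELECT (1 rows):
teams.qty
9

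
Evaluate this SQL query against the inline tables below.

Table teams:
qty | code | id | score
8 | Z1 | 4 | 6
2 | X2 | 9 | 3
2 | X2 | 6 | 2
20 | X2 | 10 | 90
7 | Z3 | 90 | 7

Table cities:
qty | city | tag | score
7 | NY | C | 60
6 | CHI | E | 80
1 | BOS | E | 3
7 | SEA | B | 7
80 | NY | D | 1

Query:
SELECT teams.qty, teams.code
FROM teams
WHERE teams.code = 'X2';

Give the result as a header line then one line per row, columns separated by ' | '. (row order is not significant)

After WHERE (3 rows):
teams.qty | teams.code | teams.id | teams.score
2 | X2 | 9 | 3
2 | X2 | 6 | 2
20 | X2 | 10 | 90
After SELECT (3 rows):
teams.qty | teams.code
2 | X2
2 | X2
20 | X2

== RESULT ==
teams.qty | teams.code
2 | X2
2 | X2
20 | X2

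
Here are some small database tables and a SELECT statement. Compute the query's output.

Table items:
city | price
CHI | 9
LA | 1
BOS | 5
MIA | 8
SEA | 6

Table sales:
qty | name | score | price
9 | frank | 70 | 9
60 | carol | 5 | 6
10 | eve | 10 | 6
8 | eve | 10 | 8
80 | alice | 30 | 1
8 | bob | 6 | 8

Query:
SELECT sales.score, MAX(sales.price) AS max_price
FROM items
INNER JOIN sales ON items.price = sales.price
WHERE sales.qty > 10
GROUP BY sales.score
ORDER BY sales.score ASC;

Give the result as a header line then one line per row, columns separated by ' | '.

After JOIN sales (6 rows):
items.city | items.price | sales.qty | sales.name | sales.score | sales.price
CHI | 9 | 9 | frank | 70 | 9
LA | 1 | 80 | alice | 30 | 1
MIA | 8 | 8 | eve | 10 | 8
MIA | 8 | 8 | bob | 6 | 8
SEA | 6 | 60 | carol | 5 | 6
SEA | 6 | 10 | eve | 10 | 6
After WHERE (2 rows):
items.city | items.price | sales.qty | sales.name | sales.score | sales.price
LA | 1 | 80 | alice | 30 | 1
SEA | 6 | 60 | carol | 5 | 6
After GROUP BY (2 rows):
sales.score | max_price
30 | 1
5 | 6
After ORDER BY (2 rows):
sales.score | max_price
5 | 6
30 | 1

== RESULT ==
sales.score | max_price
5 | 6
30 | 1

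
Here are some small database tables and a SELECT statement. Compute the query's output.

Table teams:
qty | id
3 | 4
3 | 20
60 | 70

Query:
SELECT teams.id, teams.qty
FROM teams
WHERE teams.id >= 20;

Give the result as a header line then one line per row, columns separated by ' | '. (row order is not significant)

== RESULT ==
teams.id | teams.qty
20 | 3
70 | 60

Derivation:
After WHERE (2 rows):
teams.qty | teams.id
3 | 20
60 | 70
After SELECT (2 rows):
teams.id | teams.qty
20 | 3
70 | 60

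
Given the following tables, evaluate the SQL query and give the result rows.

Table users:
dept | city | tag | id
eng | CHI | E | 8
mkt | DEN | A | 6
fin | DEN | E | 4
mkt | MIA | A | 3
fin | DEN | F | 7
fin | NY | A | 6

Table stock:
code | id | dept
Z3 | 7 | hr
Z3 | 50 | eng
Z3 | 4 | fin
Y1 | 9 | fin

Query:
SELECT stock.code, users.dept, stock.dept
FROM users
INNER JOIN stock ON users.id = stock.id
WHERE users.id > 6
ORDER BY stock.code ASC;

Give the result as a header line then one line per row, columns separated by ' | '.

After JOIN stock (2 rows):
users.dept | users.city | users.tag | users.id | stock.code | stock.id | stock.dept
fin | DEN | E | 4 | Z3 | 4 | fin
fin | DEN | F | 7 | Z3 | 7 | hr
After WHERE (1 rows):
users.dept | users.city | users.tag | users.id | stock.code | stock.id | stock.dept
fin | DEN | F | 7 | Z3 | 7 | hr
After SELECT (1 rows):
stock.code | users.dept | stock.dept
Z3 | fin | hr
After ORDER BY (1 rows):
stock.code | users.dept | stock.dept
Z3 | fin | hr

== RESULT ==
stock.code | users.dept | stock.dept
Z3 | fin | hr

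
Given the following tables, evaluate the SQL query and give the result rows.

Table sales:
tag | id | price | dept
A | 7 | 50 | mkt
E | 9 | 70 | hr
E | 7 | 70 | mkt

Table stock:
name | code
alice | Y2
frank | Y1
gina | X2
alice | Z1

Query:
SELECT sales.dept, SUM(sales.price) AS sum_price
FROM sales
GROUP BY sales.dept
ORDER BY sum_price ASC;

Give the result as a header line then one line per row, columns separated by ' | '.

After GROUP BY (2 rows):
sales.dept | sum_price
mkt | 120
hr | 70
After ORDER BY (2 rows):
sales.dept | sum_price
hr | 70
mkt | 120

== RESULT ==
sales.dept | sum_price
hr | 70
mkt | 120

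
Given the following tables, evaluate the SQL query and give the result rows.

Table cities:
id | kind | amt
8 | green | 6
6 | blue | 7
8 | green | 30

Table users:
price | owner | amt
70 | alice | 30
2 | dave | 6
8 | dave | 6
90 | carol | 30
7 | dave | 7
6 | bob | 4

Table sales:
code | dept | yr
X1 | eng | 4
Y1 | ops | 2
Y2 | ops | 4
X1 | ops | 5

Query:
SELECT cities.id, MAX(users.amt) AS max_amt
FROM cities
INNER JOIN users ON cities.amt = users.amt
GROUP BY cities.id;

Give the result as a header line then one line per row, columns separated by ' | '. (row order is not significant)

After JOIN users (5 rows):
cities.id | cities.kind | cities.amt | users.price | users.owner | users.amt
8 | green | 6 | 2 | dave | 6
8 | green | 6 | 8 | dave | 6
6 | blue | 7 | 7 | dave | 7
8 | green | 30 | 70 | alice | 30
8 | green | 30 | 90 | carol | 30
After GROUP BY (2 rows):
cities.id | max_amt
8 | 30
6 | 7

== RESULT ==
cities.id | max_amt
8 | 30
6 | 7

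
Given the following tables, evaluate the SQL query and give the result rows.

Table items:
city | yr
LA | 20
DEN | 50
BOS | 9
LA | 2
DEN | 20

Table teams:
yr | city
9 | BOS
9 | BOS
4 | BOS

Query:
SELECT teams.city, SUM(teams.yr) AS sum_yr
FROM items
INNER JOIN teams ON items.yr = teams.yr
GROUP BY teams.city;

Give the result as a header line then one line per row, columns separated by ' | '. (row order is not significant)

After JOIN teams (2 rows):
items.city | items.yr | teams.yr | teams.city
BOS | 9 | 9 | BOS
BOS | 9 | 9 | BOS
After GROUP BY (1 rows):
teams.city | sum_yr
BOS | 18

== RESULT ==
teams.city | sum_yr
BOS | 18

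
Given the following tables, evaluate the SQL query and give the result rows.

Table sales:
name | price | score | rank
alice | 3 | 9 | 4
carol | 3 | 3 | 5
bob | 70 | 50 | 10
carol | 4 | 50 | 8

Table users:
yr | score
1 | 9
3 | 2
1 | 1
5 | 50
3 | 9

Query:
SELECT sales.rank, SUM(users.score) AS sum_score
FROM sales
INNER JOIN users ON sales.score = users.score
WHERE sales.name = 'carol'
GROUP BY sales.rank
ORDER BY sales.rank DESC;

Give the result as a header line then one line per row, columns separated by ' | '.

== RESULT ==
sales.rank | sum_score
8 | 50

Derivation:
After JOIN users (4 rows):
sales.name | sales.price | sales.score | sales.rank | users.yr | users.score
alice | 3 | 9 | 4 | 1 | 9
alice | 3 | 9 | 4 | 3 | 9
bob | 70 | 50 | 10 | 5 | 50
carol | 4 | 50 | 8 | 5 | 50
After WHERE (1 rows):
sales.name | sales.price | sales.score | sales.rank | users.yr | users.score
carol | 4 | 50 | 8 | 5 | 50
After GROUP BY (1 rows):
sales.rank | sum_score
8 | 50
After ORDER BY (1 rows):
sales.rank | sum_score
8 | 50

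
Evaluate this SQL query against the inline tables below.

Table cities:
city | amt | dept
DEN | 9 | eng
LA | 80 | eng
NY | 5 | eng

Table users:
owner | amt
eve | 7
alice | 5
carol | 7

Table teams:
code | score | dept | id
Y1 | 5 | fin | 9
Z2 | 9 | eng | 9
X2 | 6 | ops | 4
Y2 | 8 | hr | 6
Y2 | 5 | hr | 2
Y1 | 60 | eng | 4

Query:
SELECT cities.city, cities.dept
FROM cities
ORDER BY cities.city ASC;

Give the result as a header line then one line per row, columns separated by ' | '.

After SELECT (3 rows):
cities.city | cities.dept
DEN | eng
LA | eng
NY | eng
After ORDER BY (3 rows):
cities.city | cities.dept
DEN | eng
LA | eng
NY | eng

== RESULT ==
cities.city | cities.dept
DEN | eng
LA | eng
NY | eng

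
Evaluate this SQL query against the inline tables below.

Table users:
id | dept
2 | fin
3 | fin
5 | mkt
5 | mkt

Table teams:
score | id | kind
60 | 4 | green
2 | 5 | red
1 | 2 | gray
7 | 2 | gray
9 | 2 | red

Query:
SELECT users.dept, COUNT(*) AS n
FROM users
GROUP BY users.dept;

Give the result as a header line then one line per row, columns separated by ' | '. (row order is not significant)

== RESULT ==
users.dept | n
fin | 2
mkt | 2

Derivation:
After GROUP BY (2 rows):
users.dept | n
fin | 2
mkt | 2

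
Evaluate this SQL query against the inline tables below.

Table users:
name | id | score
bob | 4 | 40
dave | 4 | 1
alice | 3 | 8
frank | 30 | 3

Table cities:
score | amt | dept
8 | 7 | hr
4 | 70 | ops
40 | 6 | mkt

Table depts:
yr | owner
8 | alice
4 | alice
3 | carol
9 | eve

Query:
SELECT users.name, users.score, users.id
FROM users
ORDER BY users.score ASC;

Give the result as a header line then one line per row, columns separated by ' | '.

After SELECT (4 rows):
users.name | users.score | users.id
bob | 40 | 4
dave | 1 | 4
alice | 8 | 3
frank | 3 | 30
After ORDER BY (4 rows):
users.name | users.score | users.id
dave | 1 | 4
frank | 3 | 30
alice | 8 | 3
bob | 40 | 4

== RESULT ==
users.name | users.score | users.id
dave | 1 | 4
frank | 3 | 30
alice | 8 | 3
bob | 40 | 4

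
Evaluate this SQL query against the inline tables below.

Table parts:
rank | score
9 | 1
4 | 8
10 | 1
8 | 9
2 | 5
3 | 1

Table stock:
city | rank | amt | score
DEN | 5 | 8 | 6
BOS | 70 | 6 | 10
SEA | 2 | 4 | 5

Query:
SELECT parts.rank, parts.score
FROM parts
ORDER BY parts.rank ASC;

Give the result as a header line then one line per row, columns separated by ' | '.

== RESULT ==
parts.rank | parts.score
2 | 5
3 | 1
4 | 8
8 | 9
9 | 1
10 | 1

Derivation:
After SELECT (6 rows):
parts.rank | parts.score
9 | 1
4 | 8
10 | 1
8 | 9
2 | 5
3 | 1
After ORDER BY (6 rows):
parts.rank | parts.score
2 | 5
3 | 1
4 | 8
8 | 9
9 | 1
10 | 1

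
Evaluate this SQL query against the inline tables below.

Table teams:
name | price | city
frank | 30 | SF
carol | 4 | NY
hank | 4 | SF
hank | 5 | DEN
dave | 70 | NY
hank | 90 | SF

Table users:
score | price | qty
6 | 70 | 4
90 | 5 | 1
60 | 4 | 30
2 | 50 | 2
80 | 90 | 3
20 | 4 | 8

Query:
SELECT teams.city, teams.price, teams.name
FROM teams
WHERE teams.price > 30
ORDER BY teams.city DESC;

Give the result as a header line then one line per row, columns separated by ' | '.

== RESULT ==
teams.city | teams.price | teams.name
SF | 90 | hank
NY | 70 | dave

Derivation:
After WHERE (2 rows):
teams.name | teams.price | teams.city
dave | 70 | NY
hank | 90 | SF
After SELECT (2 rows):
teams.city | teams.price | teams.name
NY | 70 | dave
SF | 90 | hank
After ORDER BY (2 rows):
teams.city | teams.price | teams.name
SF | 90 | hank
NY | 70 | dave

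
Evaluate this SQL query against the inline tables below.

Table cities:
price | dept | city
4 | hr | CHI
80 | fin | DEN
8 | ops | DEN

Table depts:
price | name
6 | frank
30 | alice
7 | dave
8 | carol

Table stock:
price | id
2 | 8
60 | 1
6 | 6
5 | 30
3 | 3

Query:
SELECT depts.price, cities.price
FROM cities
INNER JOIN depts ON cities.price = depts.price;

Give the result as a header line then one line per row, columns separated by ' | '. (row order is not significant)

After JOIN depts (1 rows):
cities.price | cities.dept | cities.city | depts.price | depts.name
8 | ops | DEN | 8 | carol
After SELECT (1 rows):
depts.price | cities.price
8 | 8

== RESULT ==
depts.price | cities.price
8 | 8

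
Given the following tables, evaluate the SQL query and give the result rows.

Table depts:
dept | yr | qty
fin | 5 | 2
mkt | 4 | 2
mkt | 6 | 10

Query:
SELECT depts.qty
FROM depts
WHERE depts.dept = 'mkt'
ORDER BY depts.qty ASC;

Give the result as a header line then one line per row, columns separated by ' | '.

After WHERE (2 rows):
depts.dept | depts.yr | depts.qty
mkt | 4 | 2
mkt | 6 | 10
After SELECT (2 rows):
depts.qty
2
10
After ORDER BY (2 rows):
depts.qty
2
10

== RESULT ==
depts.qty
2
10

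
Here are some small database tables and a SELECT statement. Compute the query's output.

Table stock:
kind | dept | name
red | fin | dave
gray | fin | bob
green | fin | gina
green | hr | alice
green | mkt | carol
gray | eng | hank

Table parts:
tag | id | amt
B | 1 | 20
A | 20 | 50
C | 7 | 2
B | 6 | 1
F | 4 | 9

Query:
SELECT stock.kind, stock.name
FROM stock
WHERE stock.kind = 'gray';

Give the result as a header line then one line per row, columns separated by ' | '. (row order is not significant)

== RESULT ==
stock.kind | stock.name
gray | bob
gray | hank

Derivation:
After WHERE (2 rows):
stock.kind | stock.dept | stock.name
gray | fin | bob
gray | eng | hank
After SELECT (2 rows):
stock.kind | stock.name
gray | bob
gray | hank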